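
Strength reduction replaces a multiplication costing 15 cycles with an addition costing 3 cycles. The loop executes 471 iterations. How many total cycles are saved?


Per-iteration saving = 15 - 3 = 12
Total saved = 471 * 12 = 5652

5652


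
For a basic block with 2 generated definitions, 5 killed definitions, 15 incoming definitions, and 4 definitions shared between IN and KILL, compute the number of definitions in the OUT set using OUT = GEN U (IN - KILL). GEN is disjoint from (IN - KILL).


IN - KILL: 15 - 4 = 11 surviving definitions
OUT = GEN + surviving = 2 + 11 = 13

13


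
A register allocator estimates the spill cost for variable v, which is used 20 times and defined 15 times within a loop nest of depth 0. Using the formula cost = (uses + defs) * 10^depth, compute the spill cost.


uses + defs = 20 + 15 = 35
10^0 = 1
Spill cost = 35 * 1 = 35

35


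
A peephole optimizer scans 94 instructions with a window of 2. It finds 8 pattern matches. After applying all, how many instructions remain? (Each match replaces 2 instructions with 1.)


Each match removes 1 instructions.
Total removed = 8 * 1 = 8
Remaining = 94 - 8 = 86

86


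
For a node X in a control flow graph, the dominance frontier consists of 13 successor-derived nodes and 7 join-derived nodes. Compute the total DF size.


DF(X) = direct successor contributions + join point contributions
= 13 + 7 = 20

20


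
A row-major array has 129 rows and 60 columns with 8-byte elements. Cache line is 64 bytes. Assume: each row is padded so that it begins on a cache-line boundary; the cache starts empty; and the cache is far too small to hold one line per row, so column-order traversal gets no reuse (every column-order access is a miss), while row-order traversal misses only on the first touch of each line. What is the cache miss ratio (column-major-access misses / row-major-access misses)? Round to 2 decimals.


Each row occupies 60 * 8 = 480 bytes and starts on a line boundary, so it spans ceil(480 / 64) = 8 cache lines.
Row-major traversal misses (one per line touched): 129 * ceil(60 * 8 / 64) = 1032
Column-major traversal misses (no reuse, every access misses): 129 * 60 = 7740
Ratio = 7740 / 1032 = 7.5

7.5


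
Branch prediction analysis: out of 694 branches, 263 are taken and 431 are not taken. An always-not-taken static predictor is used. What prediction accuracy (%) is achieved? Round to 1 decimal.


Predictor: always-not-taken
Correct predictions = 431
Accuracy = 431 / 694 * 100 = 62.1%

62.1


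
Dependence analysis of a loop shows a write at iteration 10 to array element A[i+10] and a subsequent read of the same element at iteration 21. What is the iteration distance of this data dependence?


Distance = read iteration - write iteration
= 21 - 10 = 11

11


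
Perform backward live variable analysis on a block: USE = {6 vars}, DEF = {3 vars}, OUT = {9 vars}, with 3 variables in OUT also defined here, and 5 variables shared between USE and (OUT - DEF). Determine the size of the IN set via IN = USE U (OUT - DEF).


OUT - DEF: 9 - 3 = 6
|IN| = |USE| + |OUT - DEF| - |USE ∩ (OUT - DEF)| = 6 + 6 - 5 = 7

7


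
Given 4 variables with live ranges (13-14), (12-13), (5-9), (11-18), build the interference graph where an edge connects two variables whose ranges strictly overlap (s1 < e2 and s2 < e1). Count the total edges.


Check all pairs for overlapping intervals.
Two intervals (s1,e1) and (s2,e2) overlap if s1 < e2 and s2 < e1.
v0 (13-14) vs v1..v3: overlaps v3 -> 1
v1 (12-13) vs v2..v3: overlaps v3 -> 1
v2 (5-9) vs v3: overlaps none -> 0
Total overlapping pairs = 1 + 1 + 0 = 2

2


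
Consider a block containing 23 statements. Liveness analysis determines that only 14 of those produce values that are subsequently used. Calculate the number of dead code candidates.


Dead code = total statements - live definitions
= 23 - 14 = 9

9


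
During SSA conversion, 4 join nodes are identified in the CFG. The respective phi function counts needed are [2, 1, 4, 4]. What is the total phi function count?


Total phi functions = sum of phi functions at each join node
= 2 + 1 + 4 + 4 = 11

11


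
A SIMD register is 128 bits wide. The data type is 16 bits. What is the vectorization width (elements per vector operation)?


Width = SIMD bits / data type bits
= 128 / 16 = 8

8


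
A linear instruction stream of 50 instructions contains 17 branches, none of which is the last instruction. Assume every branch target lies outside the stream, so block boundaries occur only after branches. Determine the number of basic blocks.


With no in-sequence branch targets, the leaders are the first instruction plus the instruction after each branch.
Number of basic blocks = branches + 1
= 17 + 1 = 18

18


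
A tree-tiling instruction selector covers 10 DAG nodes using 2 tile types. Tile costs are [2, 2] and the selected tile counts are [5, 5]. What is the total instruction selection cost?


Total cost = sum(count_i * cost_i)
= 5*2 + 5*2
= 20

20


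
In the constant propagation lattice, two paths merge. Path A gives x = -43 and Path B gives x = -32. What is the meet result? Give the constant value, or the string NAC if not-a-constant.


Meet operation: if both paths give the same constant, result is that constant; if they differ, result is NAC (not-a-constant).
Path A: -43, Path B: -32 -> differ
Result: not-a-constant -> NAC

NAC


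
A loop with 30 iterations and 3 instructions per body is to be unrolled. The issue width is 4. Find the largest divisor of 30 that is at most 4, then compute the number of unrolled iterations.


Largest divisor of 30 <= 4 is 3
New iterations = 30 / 3 = 10

10


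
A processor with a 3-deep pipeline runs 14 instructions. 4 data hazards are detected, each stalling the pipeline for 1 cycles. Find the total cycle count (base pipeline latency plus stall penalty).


Base cycles = 3 + 14 - 1 = 16
Total stalls = 4 * 1 = 4
Total = 16 + 4 = 20

20


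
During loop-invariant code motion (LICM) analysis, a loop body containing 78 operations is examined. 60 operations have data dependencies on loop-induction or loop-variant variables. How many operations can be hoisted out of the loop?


Invariant candidates = total - loop-dependent
= 78 - 60 = 18

18


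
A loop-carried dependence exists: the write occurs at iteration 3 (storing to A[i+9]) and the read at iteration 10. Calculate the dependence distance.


Distance = read iteration - write iteration
= 10 - 3 = 7

7


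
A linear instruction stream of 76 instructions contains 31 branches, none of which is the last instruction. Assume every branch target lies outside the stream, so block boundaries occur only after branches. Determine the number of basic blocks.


With no in-sequence branch targets, the leaders are the first instruction plus the instruction after each branch.
Number of basic blocks = branches + 1
= 31 + 1 = 32

32


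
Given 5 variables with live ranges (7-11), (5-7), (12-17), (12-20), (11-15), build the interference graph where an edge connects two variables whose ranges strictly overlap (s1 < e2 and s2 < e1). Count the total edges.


Check all pairs for overlapping intervals.
Two intervals (s1,e1) and (s2,e2) overlap if s1 < e2 and s2 < e1.
v0 (7-11) vs v1..v4: overlaps none -> 0
v1 (5-7) vs v2..v4: overlaps none -> 0
v2 (12-17) vs v3..v4: overlaps v3, v4 -> 2
v3 (12-20) vs v4: overlaps v4 -> 1
Total overlapping pairs = 0 + 0 + 2 + 1 = 3

3


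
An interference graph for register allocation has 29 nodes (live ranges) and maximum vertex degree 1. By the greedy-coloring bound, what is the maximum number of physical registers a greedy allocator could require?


Greedy coloring never needs more than (max_degree + 1) colors: when coloring a vertex, at most max_degree neighbors are already colored.
Upper bound = 1 + 1 = 2

2


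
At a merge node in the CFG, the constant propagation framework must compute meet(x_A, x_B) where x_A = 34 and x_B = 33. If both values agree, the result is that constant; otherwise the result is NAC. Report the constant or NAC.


Meet operation: if both paths give the same constant, result is that constant; if they differ, result is NAC (not-a-constant).
Path A: 34, Path B: 33 -> differ
Result: not-a-constant -> NAC

NAC


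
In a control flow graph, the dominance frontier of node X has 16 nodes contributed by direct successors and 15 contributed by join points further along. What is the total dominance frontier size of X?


DF(X) = direct successor contributions + join point contributions
= 16 + 15 = 31

31


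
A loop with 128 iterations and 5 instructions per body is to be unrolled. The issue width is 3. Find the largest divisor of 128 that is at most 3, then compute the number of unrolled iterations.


Largest divisor of 128 <= 3 is 2
New iterations = 128 / 2 = 64

64


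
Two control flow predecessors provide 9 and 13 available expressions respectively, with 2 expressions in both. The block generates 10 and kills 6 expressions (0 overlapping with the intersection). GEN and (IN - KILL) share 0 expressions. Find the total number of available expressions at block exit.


IN = intersection of predecessors = 2
IN - KILL = 2 - 0 = 2
|OUT| = |GEN| + |IN - KILL| - |GEN ∩ (IN - KILL)| = 10 + 2 - 0 = 12

12


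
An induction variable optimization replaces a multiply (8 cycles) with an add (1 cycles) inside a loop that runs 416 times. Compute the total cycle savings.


Per-iteration saving = 8 - 1 = 7
Total saved = 416 * 7 = 2912

2912


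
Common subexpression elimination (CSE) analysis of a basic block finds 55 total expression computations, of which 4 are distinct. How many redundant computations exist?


CSE count = total expressions - unique expressions
= 55 - 4 = 51

51


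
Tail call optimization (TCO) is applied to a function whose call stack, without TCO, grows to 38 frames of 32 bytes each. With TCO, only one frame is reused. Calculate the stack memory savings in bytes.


Without TCO: 38 * 32 = 1216 bytes
With TCO: reuse 1 frame = 32 bytes
Savings = 1216 - 32 = 1184

1184


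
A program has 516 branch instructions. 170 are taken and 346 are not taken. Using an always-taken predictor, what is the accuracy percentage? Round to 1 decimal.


Predictor: always-taken
Correct predictions = 170
Accuracy = 170 / 516 * 100 = 32.9%

32.9


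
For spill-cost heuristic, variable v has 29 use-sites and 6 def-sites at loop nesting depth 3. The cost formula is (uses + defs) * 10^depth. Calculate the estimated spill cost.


uses + defs = 29 + 6 = 35
10^3 = 1000
Spill cost = 35 * 1000 = 35000

35000


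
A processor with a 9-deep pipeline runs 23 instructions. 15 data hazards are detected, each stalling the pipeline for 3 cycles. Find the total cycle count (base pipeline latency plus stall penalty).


Base cycles = 9 + 23 - 1 = 31
Total stalls = 15 * 3 = 45
Total = 31 + 45 = 76

76


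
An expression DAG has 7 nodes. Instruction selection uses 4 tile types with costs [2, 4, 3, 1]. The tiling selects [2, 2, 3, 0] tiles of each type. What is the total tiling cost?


Total cost = sum(count_i * cost_i)
= 2*2 + 2*4 + 3*3 + 0*1
= 21

21


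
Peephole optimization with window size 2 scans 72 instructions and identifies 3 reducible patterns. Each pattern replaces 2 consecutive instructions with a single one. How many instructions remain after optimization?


Each match removes 1 instructions.
Total removed = 3 * 1 = 3
Remaining = 72 - 3 = 69

69


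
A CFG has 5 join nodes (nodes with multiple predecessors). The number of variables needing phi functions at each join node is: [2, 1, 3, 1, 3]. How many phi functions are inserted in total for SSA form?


Total phi functions = sum of phi functions at each join node
= 2 + 1 + 3 + 1 + 3 = 10

10


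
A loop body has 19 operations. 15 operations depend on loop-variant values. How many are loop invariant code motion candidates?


Invariant candidates = total - loop-dependent
= 19 - 15 = 4

4


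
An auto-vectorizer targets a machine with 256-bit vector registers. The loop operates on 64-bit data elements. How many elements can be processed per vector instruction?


Width = SIMD bits / data type bits
= 256 / 64 = 4

4


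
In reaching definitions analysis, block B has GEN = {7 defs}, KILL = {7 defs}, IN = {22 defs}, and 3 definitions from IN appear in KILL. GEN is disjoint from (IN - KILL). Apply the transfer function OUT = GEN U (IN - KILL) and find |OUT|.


IN - KILL: 22 - 3 = 19 surviving definitions
OUT = GEN + surviving = 7 + 19 = 26

26


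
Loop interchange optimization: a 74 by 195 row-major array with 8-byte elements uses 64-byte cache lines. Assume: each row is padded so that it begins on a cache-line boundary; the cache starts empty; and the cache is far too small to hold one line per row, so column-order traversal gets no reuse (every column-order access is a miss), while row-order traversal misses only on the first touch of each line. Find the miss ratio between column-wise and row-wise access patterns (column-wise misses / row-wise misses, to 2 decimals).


Each row occupies 195 * 8 = 1560 bytes and starts on a line boundary, so it spans ceil(1560 / 64) = 25 cache lines.
Row-major traversal misses (one per line touched): 74 * ceil(195 * 8 / 64) = 1850
Column-major traversal misses (no reuse, every access misses): 74 * 195 = 14430
Ratio = 14430 / 1850 = 7.8

7.8


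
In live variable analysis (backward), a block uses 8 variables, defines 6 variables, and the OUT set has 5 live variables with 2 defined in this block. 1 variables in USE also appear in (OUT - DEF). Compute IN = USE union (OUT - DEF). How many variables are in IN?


OUT - DEF: 5 - 2 = 3
|IN| = |USE| + |OUT - DEF| - |USE ∩ (OUT - DEF)| = 8 + 3 - 1 = 10

10


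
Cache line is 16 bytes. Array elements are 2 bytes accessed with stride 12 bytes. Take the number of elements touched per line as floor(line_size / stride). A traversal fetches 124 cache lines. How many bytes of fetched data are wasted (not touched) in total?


Elements per line = floor(16 / 12) = 1
Bytes used per line = 1 * 2 = 2
Wasted per line = 16 - 2 = 14
Total wasted = 14 * 124 = 1736

1736


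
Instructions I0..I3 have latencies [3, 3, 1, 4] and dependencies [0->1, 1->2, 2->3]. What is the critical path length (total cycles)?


Compute longest path through dependency graph: dist(Ik) = max over predecessors of dist + latency(Ik).
dist(I0) = latency 3 = 3
dist(I1) = dist(I0) + 3 = 3 + 3 = 6
dist(I2) = dist(I1) + 1 = 6 + 1 = 7
dist(I3) = dist(I2) + 4 = 7 + 4 = 11
Critical path = max dist = 11

11


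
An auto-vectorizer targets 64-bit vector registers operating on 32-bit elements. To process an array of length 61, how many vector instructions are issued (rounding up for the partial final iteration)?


Width = 64 / 32 = 2 elements per vector op
Iterations = ceil(61 / 2) = 31

31


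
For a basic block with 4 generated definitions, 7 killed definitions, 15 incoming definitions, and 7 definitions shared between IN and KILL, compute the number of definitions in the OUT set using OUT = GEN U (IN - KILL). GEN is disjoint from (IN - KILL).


IN - KILL: 15 - 7 = 8 surviving definitions
OUT = GEN + surviving = 4 + 8 = 12

12


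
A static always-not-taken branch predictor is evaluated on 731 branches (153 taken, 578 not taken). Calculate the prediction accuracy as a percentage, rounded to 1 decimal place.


Predictor: always-not-taken
Correct predictions = 578
Accuracy = 578 / 731 * 100 = 79.1%

79.1


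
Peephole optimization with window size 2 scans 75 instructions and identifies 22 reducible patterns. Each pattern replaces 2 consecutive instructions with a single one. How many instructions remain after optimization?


Each match removes 1 instructions.
Total removed = 22 * 1 = 22
Remaining = 75 - 22 = 53

53


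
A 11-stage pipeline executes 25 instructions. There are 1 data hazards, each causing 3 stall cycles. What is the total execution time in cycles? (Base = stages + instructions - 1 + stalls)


Base cycles = 11 + 25 - 1 = 35
Total stalls = 1 * 3 = 3
Total = 35 + 3 = 38

38


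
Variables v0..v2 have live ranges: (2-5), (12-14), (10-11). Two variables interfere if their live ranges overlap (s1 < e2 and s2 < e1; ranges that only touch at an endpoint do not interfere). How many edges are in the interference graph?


Check all pairs for overlapping intervals.
Two intervals (s1,e1) and (s2,e2) overlap if s1 < e2 and s2 < e1.
v0 (2-5) vs v1..v2: overlaps none -> 0
v1 (12-14) vs v2: overlaps none -> 0
Total overlapping pairs = 0 + 0 = 0

0


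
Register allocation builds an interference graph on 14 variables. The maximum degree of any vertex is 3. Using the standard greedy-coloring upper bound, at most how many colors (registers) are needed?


Greedy coloring never needs more than (max_degree + 1) colors: when coloring a vertex, at most max_degree neighbors are already colored.
Upper bound = 3 + 1 = 4

4


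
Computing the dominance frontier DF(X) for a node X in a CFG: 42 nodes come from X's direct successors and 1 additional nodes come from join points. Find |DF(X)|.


DF(X) = direct successor contributions + join point contributions
= 42 + 1 = 43

43


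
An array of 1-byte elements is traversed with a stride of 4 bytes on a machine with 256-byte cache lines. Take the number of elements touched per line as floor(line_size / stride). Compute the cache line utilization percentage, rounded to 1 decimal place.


Elements per cache line = floor(256 / 4) = 64
Bytes used = 64 * 1 = 64
Utilization = 64 / 256 * 100 = 25.0%

25.0


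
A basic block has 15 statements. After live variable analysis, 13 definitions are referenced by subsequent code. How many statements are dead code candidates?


Dead code = total statements - live definitions
= 15 - 13 = 2

2


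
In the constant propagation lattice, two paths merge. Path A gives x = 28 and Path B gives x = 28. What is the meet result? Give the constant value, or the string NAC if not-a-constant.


Meet operation: if both paths give the same constant, result is that constant; if they differ, result is NAC (not-a-constant).
Path A: 28, Path B: 28 -> equal
Result: constant -> 28

28


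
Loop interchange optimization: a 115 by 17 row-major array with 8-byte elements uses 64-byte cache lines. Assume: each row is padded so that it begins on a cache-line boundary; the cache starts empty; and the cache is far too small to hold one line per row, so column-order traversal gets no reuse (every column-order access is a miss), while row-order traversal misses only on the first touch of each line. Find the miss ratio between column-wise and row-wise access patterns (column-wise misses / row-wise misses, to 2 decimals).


Each row occupies 17 * 8 = 136 bytes and starts on a line boundary, so it spans ceil(136 / 64) = 3 cache lines.
Row-major traversal misses (one per line touched): 115 * ceil(17 * 8 / 64) = 345
Column-major traversal misses (no reuse, every access misses): 115 * 17 = 1955
Ratio = 1955 / 345 = 5.67

5.67


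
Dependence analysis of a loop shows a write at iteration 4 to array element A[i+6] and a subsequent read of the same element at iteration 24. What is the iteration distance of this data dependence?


Distance = read iteration - write iteration
= 24 - 4 = 20

20


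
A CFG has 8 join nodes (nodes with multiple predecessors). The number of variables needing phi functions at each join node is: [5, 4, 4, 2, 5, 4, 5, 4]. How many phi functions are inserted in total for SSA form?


Total phi functions = sum of phi functions at each join node
= 5 + 4 + 4 + 2 + 5 + 4 + 5 + 4 = 33

33


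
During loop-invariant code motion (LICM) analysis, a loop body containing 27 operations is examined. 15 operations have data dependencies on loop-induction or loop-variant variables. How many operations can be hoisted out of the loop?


Invariant candidates = total - loop-dependent
= 27 - 15 = 12

12


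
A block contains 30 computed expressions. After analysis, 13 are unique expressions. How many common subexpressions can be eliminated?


CSE count = total expressions - unique expressions
= 30 - 13 = 17

17


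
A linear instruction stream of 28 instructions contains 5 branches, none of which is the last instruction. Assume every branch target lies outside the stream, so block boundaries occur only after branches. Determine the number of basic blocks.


With no in-sequence branch targets, the leaders are the first instruction plus the instruction after each branch.
Number of basic blocks = branches + 1
= 5 + 1 = 6

6


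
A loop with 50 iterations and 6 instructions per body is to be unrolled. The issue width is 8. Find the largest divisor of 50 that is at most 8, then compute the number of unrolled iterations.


Largest divisor of 50 <= 8 is 5
New iterations = 50 / 5 = 10

10


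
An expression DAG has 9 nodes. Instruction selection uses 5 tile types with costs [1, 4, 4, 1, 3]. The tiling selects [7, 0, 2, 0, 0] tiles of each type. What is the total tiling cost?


Total cost = sum(count_i * cost_i)
= 7*1 + 0*4 + 2*4 + 0*1 + 0*3
= 15

15


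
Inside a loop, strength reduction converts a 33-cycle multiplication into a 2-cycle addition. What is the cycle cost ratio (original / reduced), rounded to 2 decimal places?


Ratio = mult_cost / add_cost = 33 / 2 = 16.5

16.5


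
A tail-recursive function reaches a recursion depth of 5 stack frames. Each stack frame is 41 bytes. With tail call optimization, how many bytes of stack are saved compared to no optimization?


Without TCO: 5 * 41 = 205 bytes
With TCO: reuse 1 frame = 41 bytes
Savings = 205 - 41 = 164

164


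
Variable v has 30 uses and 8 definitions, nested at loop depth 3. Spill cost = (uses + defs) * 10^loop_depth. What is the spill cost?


uses + defs = 30 + 8 = 38
10^3 = 1000
Spill cost = 38 * 1000 = 38000

38000


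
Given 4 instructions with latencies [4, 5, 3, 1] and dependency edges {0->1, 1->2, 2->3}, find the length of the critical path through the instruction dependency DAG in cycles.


Compute longest path through dependency graph: dist(Ik) = max over predecessors of dist + latency(Ik).
dist(I0) = latency 4 = 4
dist(I1) = dist(I0) + 5 = 4 + 5 = 9
dist(I2) = dist(I1) + 3 = 9 + 3 = 12
dist(I3) = dist(I2) + 1 = 12 + 1 = 13
Critical path = max dist = 13

13


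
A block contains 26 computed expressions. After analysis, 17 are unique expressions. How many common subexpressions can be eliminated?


CSE count = total expressions - unique expressions
= 26 - 17 = 9

9


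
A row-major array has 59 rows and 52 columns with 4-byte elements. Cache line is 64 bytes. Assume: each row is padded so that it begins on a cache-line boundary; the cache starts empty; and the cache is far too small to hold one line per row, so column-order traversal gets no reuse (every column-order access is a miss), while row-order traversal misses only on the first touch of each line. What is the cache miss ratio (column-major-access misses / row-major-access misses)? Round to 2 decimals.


Each row occupies 52 * 4 = 208 bytes and starts on a line boundary, so it spans ceil(208 / 64) = 4 cache lines.
Row-major traversal misses (one per line touched): 59 * ceil(52 * 4 / 64) = 236
Column-major traversal misses (no reuse, every access misses): 59 * 52 = 3068
Ratio = 3068 / 236 = 13.0

13.0


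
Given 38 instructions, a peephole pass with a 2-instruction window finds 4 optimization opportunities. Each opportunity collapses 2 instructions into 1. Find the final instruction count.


Each match removes 1 instructions.
Total removed = 4 * 1 = 4
Remaining = 38 - 4 = 34

34


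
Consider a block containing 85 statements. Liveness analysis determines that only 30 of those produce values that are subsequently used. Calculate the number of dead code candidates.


Dead code = total statements - live definitions
= 85 - 30 = 55

55


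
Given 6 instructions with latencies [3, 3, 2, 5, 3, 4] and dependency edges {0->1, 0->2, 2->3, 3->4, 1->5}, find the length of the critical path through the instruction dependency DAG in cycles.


Compute longest path through dependency graph: dist(Ik) = max over predecessors of dist + latency(Ik).
dist(I0) = latency 3 = 3
dist(I1) = dist(I0) + 3 = 3 + 3 = 6
dist(I2) = dist(I0) + 2 = 3 + 2 = 5
dist(I3) = dist(I2) + 5 = 5 + 5 = 10
dist(I4) = dist(I3) + 3 = 10 + 3 = 13
dist(I5) = dist(I1) + 4 = 6 + 4 = 10
Critical path = max dist = 13

13


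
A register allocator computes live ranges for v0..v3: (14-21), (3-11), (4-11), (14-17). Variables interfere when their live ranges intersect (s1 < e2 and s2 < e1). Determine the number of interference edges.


Check all pairs for overlapping intervals.
Two intervals (s1,e1) and (s2,e2) overlap if s1 < e2 and s2 < e1.
v0 (14-21) vs v1..v3: overlaps v3 -> 1
v1 (3-11) vs v2..v3: overlaps v2 -> 1
v2 (4-11) vs v3: overlaps none -> 0
Total overlapping pairs = 1 + 1 + 0 = 2

2


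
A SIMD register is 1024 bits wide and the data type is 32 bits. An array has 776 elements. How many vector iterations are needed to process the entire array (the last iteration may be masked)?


Width = 1024 / 32 = 32 elements per vector op
Iterations = ceil(776 / 32) = 25

25


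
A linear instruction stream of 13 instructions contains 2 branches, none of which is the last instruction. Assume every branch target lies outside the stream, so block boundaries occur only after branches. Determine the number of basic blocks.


With no in-sequence branch targets, the leaders are the first instruction plus the instruction after each branch.
Number of basic blocks = branches + 1
= 2 + 1 = 3

3


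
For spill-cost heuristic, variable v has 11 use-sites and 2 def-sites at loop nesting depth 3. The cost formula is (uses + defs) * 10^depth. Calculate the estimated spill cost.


uses + defs = 11 + 2 = 13
10^3 = 1000
Spill cost = 13 * 1000 = 13000

13000


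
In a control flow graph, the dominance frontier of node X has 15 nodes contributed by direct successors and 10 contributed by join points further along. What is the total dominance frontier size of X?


DF(X) = direct successor contributions + join point contributions
= 15 + 10 = 25

25


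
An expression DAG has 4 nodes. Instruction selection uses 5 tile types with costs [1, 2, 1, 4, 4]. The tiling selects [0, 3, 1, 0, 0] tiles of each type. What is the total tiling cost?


Total cost = sum(count_i * cost_i)
= 0*1 + 3*2 + 1*1 + 0*4 + 0*4
= 7

7


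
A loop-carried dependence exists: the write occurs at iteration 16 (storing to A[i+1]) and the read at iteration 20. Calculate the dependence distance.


Distance = read iteration - write iteration
= 20 - 16 = 4

4


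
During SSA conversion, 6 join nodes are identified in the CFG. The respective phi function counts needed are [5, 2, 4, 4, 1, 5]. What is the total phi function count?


Total phi functions = sum of phi functions at each join node
= 5 + 2 + 4 + 4 + 1 + 5 = 21

21


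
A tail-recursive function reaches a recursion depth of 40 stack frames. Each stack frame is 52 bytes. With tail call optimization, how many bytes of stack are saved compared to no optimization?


Without TCO: 40 * 52 = 2080 bytes
With TCO: reuse 1 frame = 52 bytes
Savings = 2080 - 52 = 2028

2028


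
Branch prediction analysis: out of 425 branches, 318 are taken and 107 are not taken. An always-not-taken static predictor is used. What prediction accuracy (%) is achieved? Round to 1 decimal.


Predictor: always-not-taken
Correct predictions = 107
Accuracy = 107 / 425 * 100 = 25.2%

25.2


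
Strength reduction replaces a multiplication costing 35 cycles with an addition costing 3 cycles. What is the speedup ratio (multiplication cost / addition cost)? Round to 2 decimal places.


Ratio = mult_cost / add_cost = 35 / 3 = 11.67

11.67


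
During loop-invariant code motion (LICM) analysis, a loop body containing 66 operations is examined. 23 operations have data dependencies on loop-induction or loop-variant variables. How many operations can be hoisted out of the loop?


Invariant candidates = total - loop-dependent
= 66 - 23 = 43

43


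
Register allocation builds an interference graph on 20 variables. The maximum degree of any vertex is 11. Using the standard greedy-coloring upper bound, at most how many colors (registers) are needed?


Greedy coloring never needs more than (max_degree + 1) colors: when coloring a vertex, at most max_degree neighbors are already colored.
Upper bound = 11 + 1 = 12

12


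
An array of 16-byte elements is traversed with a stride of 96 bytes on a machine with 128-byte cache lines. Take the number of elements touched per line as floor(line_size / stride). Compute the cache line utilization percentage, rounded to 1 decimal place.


Elements per cache line = floor(128 / 96) = 1
Bytes used = 1 * 16 = 16
Utilization = 16 / 128 * 100 = 12.5%

12.5


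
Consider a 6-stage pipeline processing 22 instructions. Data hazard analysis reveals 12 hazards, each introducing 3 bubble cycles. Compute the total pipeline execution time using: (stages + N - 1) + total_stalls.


Base cycles = 6 + 22 - 1 = 27
Total stalls = 12 * 3 = 36
Total = 27 + 36 = 63

63


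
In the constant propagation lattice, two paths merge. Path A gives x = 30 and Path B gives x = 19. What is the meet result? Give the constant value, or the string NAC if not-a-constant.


Meet operation: if both paths give the same constant, result is that constant; if they differ, result is NAC (not-a-constant).
Path A: 30, Path B: 19 -> differ
Result: not-a-constant -> NAC

NAC


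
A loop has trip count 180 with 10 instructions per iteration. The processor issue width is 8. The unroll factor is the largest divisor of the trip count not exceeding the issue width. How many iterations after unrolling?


Largest divisor of 180 <= 8 is 6
New iterations = 180 / 6 = 30

30


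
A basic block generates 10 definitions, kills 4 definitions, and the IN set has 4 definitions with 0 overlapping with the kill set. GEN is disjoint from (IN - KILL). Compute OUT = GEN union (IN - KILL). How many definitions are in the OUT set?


IN - KILL: 4 - 0 = 4 surviving definitions
OUT = GEN + surviving = 10 + 4 = 14

14


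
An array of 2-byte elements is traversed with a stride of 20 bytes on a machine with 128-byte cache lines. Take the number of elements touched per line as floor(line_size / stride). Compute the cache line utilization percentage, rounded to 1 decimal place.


Elements per cache line = floor(128 / 20) = 6
Bytes used = 6 * 2 = 12
Utilization = 12 / 128 * 100 = 9.4%

9.4


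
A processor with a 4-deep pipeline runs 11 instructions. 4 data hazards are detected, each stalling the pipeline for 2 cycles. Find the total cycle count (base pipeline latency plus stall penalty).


Base cycles = 4 + 11 - 1 = 14
Total stalls = 4 * 2 = 8
Total = 14 + 8 = 22

22


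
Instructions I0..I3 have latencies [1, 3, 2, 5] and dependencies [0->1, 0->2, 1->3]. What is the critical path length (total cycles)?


Compute longest path through dependency graph: dist(Ik) = max over predecessors of dist + latency(Ik).
dist(I0) = latency 1 = 1
dist(I1) = dist(I0) + 3 = 1 + 3 = 4
dist(I2) = dist(I0) + 2 = 1 + 2 = 3
dist(I3) = dist(I1) + 5 = 4 + 5 = 9
Critical path = max dist = 9

9


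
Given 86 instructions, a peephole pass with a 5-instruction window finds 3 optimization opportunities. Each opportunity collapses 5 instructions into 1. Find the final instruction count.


Each match removes 4 instructions.
Total removed = 3 * 4 = 12
Remaining = 86 - 12 = 74

74


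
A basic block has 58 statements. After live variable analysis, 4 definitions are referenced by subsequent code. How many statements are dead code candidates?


Dead code = total statements - live definitions
= 58 - 4 = 54

54


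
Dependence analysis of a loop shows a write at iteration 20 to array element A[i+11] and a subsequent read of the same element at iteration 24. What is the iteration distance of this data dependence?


Distance = read iteration - write iteration
= 24 - 20 = 4

4


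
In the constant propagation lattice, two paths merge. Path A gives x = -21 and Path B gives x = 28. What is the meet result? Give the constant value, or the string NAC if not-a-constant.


Meet operation: if both paths give the same constant, result is that constant; if they differ, result is NAC (not-a-constant).
Path A: -21, Path B: 28 -> differ
Result: not-a-constant -> NAC

NAC


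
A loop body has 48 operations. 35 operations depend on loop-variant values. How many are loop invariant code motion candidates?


Invariant candidates = total - loop-dependent
= 48 - 35 = 13

13


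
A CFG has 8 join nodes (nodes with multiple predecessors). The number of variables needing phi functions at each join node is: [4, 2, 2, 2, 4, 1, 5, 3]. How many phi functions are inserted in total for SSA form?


Total phi functions = sum of phi functions at each join node
= 4 + 2 + 2 + 2 + 4 + 1 + 5 + 3 = 23

23


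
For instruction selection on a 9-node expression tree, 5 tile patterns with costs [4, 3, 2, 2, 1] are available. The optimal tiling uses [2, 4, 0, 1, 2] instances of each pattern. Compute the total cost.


Total cost = sum(count_i * cost_i)
= 2*4 + 4*3 + 0*2 + 1*2 + 2*1
= 24

24


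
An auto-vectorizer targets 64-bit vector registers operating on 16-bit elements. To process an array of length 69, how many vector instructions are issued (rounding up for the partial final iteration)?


Width = 64 / 16 = 4 elements per vector op
Iterations = ceil(69 / 4) = 18

18


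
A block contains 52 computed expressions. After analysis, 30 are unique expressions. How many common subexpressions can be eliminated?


CSE count = total expressions - unique expressions
= 52 - 30 = 22

22


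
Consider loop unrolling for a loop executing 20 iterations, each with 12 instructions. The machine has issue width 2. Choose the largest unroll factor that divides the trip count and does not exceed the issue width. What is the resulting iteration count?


Largest divisor of 20 <= 2 is 2
New iterations = 20 / 2 = 10

10


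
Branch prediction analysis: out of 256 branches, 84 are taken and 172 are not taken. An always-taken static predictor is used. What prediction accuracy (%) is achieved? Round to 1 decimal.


Predictor: always-taken
Correct predictions = 84
Accuracy = 84 / 256 * 100 = 32.8%

32.8


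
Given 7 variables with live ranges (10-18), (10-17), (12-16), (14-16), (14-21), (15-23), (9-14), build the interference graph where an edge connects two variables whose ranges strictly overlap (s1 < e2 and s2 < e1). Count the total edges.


Check all pairs for overlapping intervals.
Two intervals (s1,e1) and (s2,e2) overlap if s1 < e2 and s2 < e1.
v0 (10-18) vs v1..v6: overlaps v1, v2, v3, v4, v5, v6 -> 6
v1 (10-17) vs v2..v6: overlaps v2, v3, v4, v5, v6 -> 5
v2 (12-16) vs v3..v6: overlaps v3, v4, v5, v6 -> 4
v3 (14-16) vs v4..v6: overlaps v4, v5 -> 2
v4 (14-21) vs v5..v6: overlaps v5 -> 1
v5 (15-23) vs v6: overlaps none -> 0
Total overlapping pairs = 6 + 5 + 4 + 2 + 1 + 0 = 18

18


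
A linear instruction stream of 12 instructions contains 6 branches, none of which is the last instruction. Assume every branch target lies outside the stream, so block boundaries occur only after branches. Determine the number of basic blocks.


With no in-sequence branch targets, the leaders are the first instruction plus the instruction after each branch.
Number of basic blocks = branches + 1
= 6 + 1 = 7

7


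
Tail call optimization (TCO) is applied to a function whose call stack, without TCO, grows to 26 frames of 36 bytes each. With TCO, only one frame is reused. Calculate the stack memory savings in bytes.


Without TCO: 26 * 36 = 936 bytes
With TCO: reuse 1 frame = 36 bytes
Savings = 936 - 36 = 900

900


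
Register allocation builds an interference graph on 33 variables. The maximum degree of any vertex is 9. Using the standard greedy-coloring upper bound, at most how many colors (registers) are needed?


Greedy coloring never needs more than (max_degree + 1) colors: when coloring a vertex, at most max_degree neighbors are already colored.
Upper bound = 9 + 1 = 10

10


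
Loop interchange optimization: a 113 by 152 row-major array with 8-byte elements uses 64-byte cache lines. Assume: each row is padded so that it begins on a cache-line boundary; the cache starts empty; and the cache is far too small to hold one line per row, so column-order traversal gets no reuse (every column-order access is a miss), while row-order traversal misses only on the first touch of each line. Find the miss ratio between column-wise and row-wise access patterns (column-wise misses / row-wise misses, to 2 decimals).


Each row occupies 152 * 8 = 1216 bytes and starts on a line boundary, so it spans ceil(1216 / 64) = 19 cache lines.
Row-major traversal misses (one per line touched): 113 * ceil(152 * 8 / 64) = 2147
Column-major traversal misses (no reuse, every access misses): 113 * 152 = 17176
Ratio = 17176 / 2147 = 8.0

8.0


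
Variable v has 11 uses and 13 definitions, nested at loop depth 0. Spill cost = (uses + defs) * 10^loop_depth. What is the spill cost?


uses + defs = 11 + 13 = 24
10^0 = 1
Spill cost = 24 * 1 = 24

24


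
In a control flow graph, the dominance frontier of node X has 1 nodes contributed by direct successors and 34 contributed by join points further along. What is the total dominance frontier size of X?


DF(X) = direct successor contributions + join point contributions
= 1 + 34 = 35

35


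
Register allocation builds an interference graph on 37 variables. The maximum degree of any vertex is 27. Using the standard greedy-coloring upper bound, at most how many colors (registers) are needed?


Greedy coloring never needs more than (max_degree + 1) colors: when coloring a vertex, at most max_degree neighbors are already colored.
Upper bound = 27 + 1 = 28

28


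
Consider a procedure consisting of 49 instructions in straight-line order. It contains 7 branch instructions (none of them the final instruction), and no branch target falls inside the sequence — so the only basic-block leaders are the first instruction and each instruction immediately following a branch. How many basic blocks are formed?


With no in-sequence branch targets, the leaders are the first instruction plus the instruction after each branch.
Number of basic blocks = branches + 1
= 7 + 1 = 8

8


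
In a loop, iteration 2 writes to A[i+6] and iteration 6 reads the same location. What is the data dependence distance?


Distance = read iteration - write iteration
= 6 - 2 = 4

4


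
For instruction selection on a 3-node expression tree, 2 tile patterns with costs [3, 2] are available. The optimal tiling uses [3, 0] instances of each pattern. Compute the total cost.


Total cost = sum(count_i * cost_i)
= 3*3 + 0*2
= 9

9


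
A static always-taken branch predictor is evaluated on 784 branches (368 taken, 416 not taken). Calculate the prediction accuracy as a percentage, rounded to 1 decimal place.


Predictor: always-taken
Correct predictions = 368
Accuracy = 368 / 784 * 100 = 46.9%

46.9


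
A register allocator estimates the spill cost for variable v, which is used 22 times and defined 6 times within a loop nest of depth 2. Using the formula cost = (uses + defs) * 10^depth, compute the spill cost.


uses + defs = 22 + 6 = 28
10^2 = 100
Spill cost = 28 * 100 = 2800

2800


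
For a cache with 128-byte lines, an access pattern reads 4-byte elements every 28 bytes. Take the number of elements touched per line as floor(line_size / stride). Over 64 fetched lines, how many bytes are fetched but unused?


Elements per line = floor(128 / 28) = 4
Bytes used per line = 4 * 4 = 16
Wasted per line = 128 - 16 = 112
Total wasted = 112 * 64 = 7168

7168
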